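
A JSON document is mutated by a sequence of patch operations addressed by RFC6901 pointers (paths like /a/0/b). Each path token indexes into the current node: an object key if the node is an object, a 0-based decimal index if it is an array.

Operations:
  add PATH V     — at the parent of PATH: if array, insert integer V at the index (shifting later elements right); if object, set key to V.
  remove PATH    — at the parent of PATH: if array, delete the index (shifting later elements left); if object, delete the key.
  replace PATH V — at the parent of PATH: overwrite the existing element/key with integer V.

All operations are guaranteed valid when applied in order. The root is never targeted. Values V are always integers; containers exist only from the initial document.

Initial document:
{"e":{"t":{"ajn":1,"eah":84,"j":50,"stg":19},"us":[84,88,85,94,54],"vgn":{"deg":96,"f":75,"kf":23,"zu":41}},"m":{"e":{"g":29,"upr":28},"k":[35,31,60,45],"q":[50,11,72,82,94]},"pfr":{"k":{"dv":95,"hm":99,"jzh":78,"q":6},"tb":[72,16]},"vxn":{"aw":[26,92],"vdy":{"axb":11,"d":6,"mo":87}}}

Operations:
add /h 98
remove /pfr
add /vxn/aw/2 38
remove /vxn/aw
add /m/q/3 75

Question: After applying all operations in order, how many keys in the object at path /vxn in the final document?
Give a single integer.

Answer: 1

Derivation:
After op 1 (add /h 98): {"e":{"t":{"ajn":1,"eah":84,"j":50,"stg":19},"us":[84,88,85,94,54],"vgn":{"deg":96,"f":75,"kf":23,"zu":41}},"h":98,"m":{"e":{"g":29,"upr":28},"k":[35,31,60,45],"q":[50,11,72,82,94]},"pfr":{"k":{"dv":95,"hm":99,"jzh":78,"q":6},"tb":[72,16]},"vxn":{"aw":[26,92],"vdy":{"axb":11,"d":6,"mo":87}}}
After op 2 (remove /pfr): {"e":{"t":{"ajn":1,"eah":84,"j":50,"stg":19},"us":[84,88,85,94,54],"vgn":{"deg":96,"f":75,"kf":23,"zu":41}},"h":98,"m":{"e":{"g":29,"upr":28},"k":[35,31,60,45],"q":[50,11,72,82,94]},"vxn":{"aw":[26,92],"vdy":{"axb":11,"d":6,"mo":87}}}
After op 3 (add /vxn/aw/2 38): {"e":{"t":{"ajn":1,"eah":84,"j":50,"stg":19},"us":[84,88,85,94,54],"vgn":{"deg":96,"f":75,"kf":23,"zu":41}},"h":98,"m":{"e":{"g":29,"upr":28},"k":[35,31,60,45],"q":[50,11,72,82,94]},"vxn":{"aw":[26,92,38],"vdy":{"axb":11,"d":6,"mo":87}}}
After op 4 (remove /vxn/aw): {"e":{"t":{"ajn":1,"eah":84,"j":50,"stg":19},"us":[84,88,85,94,54],"vgn":{"deg":96,"f":75,"kf":23,"zu":41}},"h":98,"m":{"e":{"g":29,"upr":28},"k":[35,31,60,45],"q":[50,11,72,82,94]},"vxn":{"vdy":{"axb":11,"d":6,"mo":87}}}
After op 5 (add /m/q/3 75): {"e":{"t":{"ajn":1,"eah":84,"j":50,"stg":19},"us":[84,88,85,94,54],"vgn":{"deg":96,"f":75,"kf":23,"zu":41}},"h":98,"m":{"e":{"g":29,"upr":28},"k":[35,31,60,45],"q":[50,11,72,75,82,94]},"vxn":{"vdy":{"axb":11,"d":6,"mo":87}}}
Size at path /vxn: 1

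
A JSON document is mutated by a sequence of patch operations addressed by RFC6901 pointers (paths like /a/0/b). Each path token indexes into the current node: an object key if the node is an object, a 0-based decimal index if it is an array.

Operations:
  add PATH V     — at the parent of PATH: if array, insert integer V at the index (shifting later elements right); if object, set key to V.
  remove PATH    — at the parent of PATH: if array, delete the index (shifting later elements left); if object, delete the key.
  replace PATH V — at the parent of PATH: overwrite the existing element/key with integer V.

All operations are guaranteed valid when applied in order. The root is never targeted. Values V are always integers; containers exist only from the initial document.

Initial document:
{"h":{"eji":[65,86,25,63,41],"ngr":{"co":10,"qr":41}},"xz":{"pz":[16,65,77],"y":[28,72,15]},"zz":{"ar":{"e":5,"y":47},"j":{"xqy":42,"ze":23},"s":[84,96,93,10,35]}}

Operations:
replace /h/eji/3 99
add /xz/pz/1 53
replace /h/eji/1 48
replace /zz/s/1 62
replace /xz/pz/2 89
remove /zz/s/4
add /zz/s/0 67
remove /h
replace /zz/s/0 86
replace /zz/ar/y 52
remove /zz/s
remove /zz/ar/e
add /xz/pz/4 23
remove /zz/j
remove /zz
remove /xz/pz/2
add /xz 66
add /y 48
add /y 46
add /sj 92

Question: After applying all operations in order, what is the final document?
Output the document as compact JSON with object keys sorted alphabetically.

After op 1 (replace /h/eji/3 99): {"h":{"eji":[65,86,25,99,41],"ngr":{"co":10,"qr":41}},"xz":{"pz":[16,65,77],"y":[28,72,15]},"zz":{"ar":{"e":5,"y":47},"j":{"xqy":42,"ze":23},"s":[84,96,93,10,35]}}
After op 2 (add /xz/pz/1 53): {"h":{"eji":[65,86,25,99,41],"ngr":{"co":10,"qr":41}},"xz":{"pz":[16,53,65,77],"y":[28,72,15]},"zz":{"ar":{"e":5,"y":47},"j":{"xqy":42,"ze":23},"s":[84,96,93,10,35]}}
After op 3 (replace /h/eji/1 48): {"h":{"eji":[65,48,25,99,41],"ngr":{"co":10,"qr":41}},"xz":{"pz":[16,53,65,77],"y":[28,72,15]},"zz":{"ar":{"e":5,"y":47},"j":{"xqy":42,"ze":23},"s":[84,96,93,10,35]}}
After op 4 (replace /zz/s/1 62): {"h":{"eji":[65,48,25,99,41],"ngr":{"co":10,"qr":41}},"xz":{"pz":[16,53,65,77],"y":[28,72,15]},"zz":{"ar":{"e":5,"y":47},"j":{"xqy":42,"ze":23},"s":[84,62,93,10,35]}}
After op 5 (replace /xz/pz/2 89): {"h":{"eji":[65,48,25,99,41],"ngr":{"co":10,"qr":41}},"xz":{"pz":[16,53,89,77],"y":[28,72,15]},"zz":{"ar":{"e":5,"y":47},"j":{"xqy":42,"ze":23},"s":[84,62,93,10,35]}}
After op 6 (remove /zz/s/4): {"h":{"eji":[65,48,25,99,41],"ngr":{"co":10,"qr":41}},"xz":{"pz":[16,53,89,77],"y":[28,72,15]},"zz":{"ar":{"e":5,"y":47},"j":{"xqy":42,"ze":23},"s":[84,62,93,10]}}
After op 7 (add /zz/s/0 67): {"h":{"eji":[65,48,25,99,41],"ngr":{"co":10,"qr":41}},"xz":{"pz":[16,53,89,77],"y":[28,72,15]},"zz":{"ar":{"e":5,"y":47},"j":{"xqy":42,"ze":23},"s":[67,84,62,93,10]}}
After op 8 (remove /h): {"xz":{"pz":[16,53,89,77],"y":[28,72,15]},"zz":{"ar":{"e":5,"y":47},"j":{"xqy":42,"ze":23},"s":[67,84,62,93,10]}}
After op 9 (replace /zz/s/0 86): {"xz":{"pz":[16,53,89,77],"y":[28,72,15]},"zz":{"ar":{"e":5,"y":47},"j":{"xqy":42,"ze":23},"s":[86,84,62,93,10]}}
After op 10 (replace /zz/ar/y 52): {"xz":{"pz":[16,53,89,77],"y":[28,72,15]},"zz":{"ar":{"e":5,"y":52},"j":{"xqy":42,"ze":23},"s":[86,84,62,93,10]}}
After op 11 (remove /zz/s): {"xz":{"pz":[16,53,89,77],"y":[28,72,15]},"zz":{"ar":{"e":5,"y":52},"j":{"xqy":42,"ze":23}}}
After op 12 (remove /zz/ar/e): {"xz":{"pz":[16,53,89,77],"y":[28,72,15]},"zz":{"ar":{"y":52},"j":{"xqy":42,"ze":23}}}
After op 13 (add /xz/pz/4 23): {"xz":{"pz":[16,53,89,77,23],"y":[28,72,15]},"zz":{"ar":{"y":52},"j":{"xqy":42,"ze":23}}}
After op 14 (remove /zz/j): {"xz":{"pz":[16,53,89,77,23],"y":[28,72,15]},"zz":{"ar":{"y":52}}}
After op 15 (remove /zz): {"xz":{"pz":[16,53,89,77,23],"y":[28,72,15]}}
After op 16 (remove /xz/pz/2): {"xz":{"pz":[16,53,77,23],"y":[28,72,15]}}
After op 17 (add /xz 66): {"xz":66}
After op 18 (add /y 48): {"xz":66,"y":48}
After op 19 (add /y 46): {"xz":66,"y":46}
After op 20 (add /sj 92): {"sj":92,"xz":66,"y":46}

Answer: {"sj":92,"xz":66,"y":46}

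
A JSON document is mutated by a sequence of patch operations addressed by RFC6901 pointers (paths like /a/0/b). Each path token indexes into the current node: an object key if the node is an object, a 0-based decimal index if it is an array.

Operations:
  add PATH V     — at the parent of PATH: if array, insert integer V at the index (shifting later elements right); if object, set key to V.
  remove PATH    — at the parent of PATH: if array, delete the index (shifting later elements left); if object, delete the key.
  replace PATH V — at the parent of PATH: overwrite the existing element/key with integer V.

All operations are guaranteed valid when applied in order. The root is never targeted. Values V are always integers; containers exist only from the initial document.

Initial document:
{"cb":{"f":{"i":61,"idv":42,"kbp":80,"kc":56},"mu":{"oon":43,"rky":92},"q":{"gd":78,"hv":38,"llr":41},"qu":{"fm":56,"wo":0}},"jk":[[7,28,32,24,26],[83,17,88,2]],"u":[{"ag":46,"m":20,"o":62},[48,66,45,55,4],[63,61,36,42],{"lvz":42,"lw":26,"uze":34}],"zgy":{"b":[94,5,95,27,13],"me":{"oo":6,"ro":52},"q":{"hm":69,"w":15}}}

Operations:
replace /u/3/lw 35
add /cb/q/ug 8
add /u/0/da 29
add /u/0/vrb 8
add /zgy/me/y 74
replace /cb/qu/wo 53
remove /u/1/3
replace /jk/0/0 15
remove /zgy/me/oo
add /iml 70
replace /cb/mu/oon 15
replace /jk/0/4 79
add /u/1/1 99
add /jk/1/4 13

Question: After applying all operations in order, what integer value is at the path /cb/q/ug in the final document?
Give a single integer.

Answer: 8

Derivation:
After op 1 (replace /u/3/lw 35): {"cb":{"f":{"i":61,"idv":42,"kbp":80,"kc":56},"mu":{"oon":43,"rky":92},"q":{"gd":78,"hv":38,"llr":41},"qu":{"fm":56,"wo":0}},"jk":[[7,28,32,24,26],[83,17,88,2]],"u":[{"ag":46,"m":20,"o":62},[48,66,45,55,4],[63,61,36,42],{"lvz":42,"lw":35,"uze":34}],"zgy":{"b":[94,5,95,27,13],"me":{"oo":6,"ro":52},"q":{"hm":69,"w":15}}}
After op 2 (add /cb/q/ug 8): {"cb":{"f":{"i":61,"idv":42,"kbp":80,"kc":56},"mu":{"oon":43,"rky":92},"q":{"gd":78,"hv":38,"llr":41,"ug":8},"qu":{"fm":56,"wo":0}},"jk":[[7,28,32,24,26],[83,17,88,2]],"u":[{"ag":46,"m":20,"o":62},[48,66,45,55,4],[63,61,36,42],{"lvz":42,"lw":35,"uze":34}],"zgy":{"b":[94,5,95,27,13],"me":{"oo":6,"ro":52},"q":{"hm":69,"w":15}}}
After op 3 (add /u/0/da 29): {"cb":{"f":{"i":61,"idv":42,"kbp":80,"kc":56},"mu":{"oon":43,"rky":92},"q":{"gd":78,"hv":38,"llr":41,"ug":8},"qu":{"fm":56,"wo":0}},"jk":[[7,28,32,24,26],[83,17,88,2]],"u":[{"ag":46,"da":29,"m":20,"o":62},[48,66,45,55,4],[63,61,36,42],{"lvz":42,"lw":35,"uze":34}],"zgy":{"b":[94,5,95,27,13],"me":{"oo":6,"ro":52},"q":{"hm":69,"w":15}}}
After op 4 (add /u/0/vrb 8): {"cb":{"f":{"i":61,"idv":42,"kbp":80,"kc":56},"mu":{"oon":43,"rky":92},"q":{"gd":78,"hv":38,"llr":41,"ug":8},"qu":{"fm":56,"wo":0}},"jk":[[7,28,32,24,26],[83,17,88,2]],"u":[{"ag":46,"da":29,"m":20,"o":62,"vrb":8},[48,66,45,55,4],[63,61,36,42],{"lvz":42,"lw":35,"uze":34}],"zgy":{"b":[94,5,95,27,13],"me":{"oo":6,"ro":52},"q":{"hm":69,"w":15}}}
After op 5 (add /zgy/me/y 74): {"cb":{"f":{"i":61,"idv":42,"kbp":80,"kc":56},"mu":{"oon":43,"rky":92},"q":{"gd":78,"hv":38,"llr":41,"ug":8},"qu":{"fm":56,"wo":0}},"jk":[[7,28,32,24,26],[83,17,88,2]],"u":[{"ag":46,"da":29,"m":20,"o":62,"vrb":8},[48,66,45,55,4],[63,61,36,42],{"lvz":42,"lw":35,"uze":34}],"zgy":{"b":[94,5,95,27,13],"me":{"oo":6,"ro":52,"y":74},"q":{"hm":69,"w":15}}}
After op 6 (replace /cb/qu/wo 53): {"cb":{"f":{"i":61,"idv":42,"kbp":80,"kc":56},"mu":{"oon":43,"rky":92},"q":{"gd":78,"hv":38,"llr":41,"ug":8},"qu":{"fm":56,"wo":53}},"jk":[[7,28,32,24,26],[83,17,88,2]],"u":[{"ag":46,"da":29,"m":20,"o":62,"vrb":8},[48,66,45,55,4],[63,61,36,42],{"lvz":42,"lw":35,"uze":34}],"zgy":{"b":[94,5,95,27,13],"me":{"oo":6,"ro":52,"y":74},"q":{"hm":69,"w":15}}}
After op 7 (remove /u/1/3): {"cb":{"f":{"i":61,"idv":42,"kbp":80,"kc":56},"mu":{"oon":43,"rky":92},"q":{"gd":78,"hv":38,"llr":41,"ug":8},"qu":{"fm":56,"wo":53}},"jk":[[7,28,32,24,26],[83,17,88,2]],"u":[{"ag":46,"da":29,"m":20,"o":62,"vrb":8},[48,66,45,4],[63,61,36,42],{"lvz":42,"lw":35,"uze":34}],"zgy":{"b":[94,5,95,27,13],"me":{"oo":6,"ro":52,"y":74},"q":{"hm":69,"w":15}}}
After op 8 (replace /jk/0/0 15): {"cb":{"f":{"i":61,"idv":42,"kbp":80,"kc":56},"mu":{"oon":43,"rky":92},"q":{"gd":78,"hv":38,"llr":41,"ug":8},"qu":{"fm":56,"wo":53}},"jk":[[15,28,32,24,26],[83,17,88,2]],"u":[{"ag":46,"da":29,"m":20,"o":62,"vrb":8},[48,66,45,4],[63,61,36,42],{"lvz":42,"lw":35,"uze":34}],"zgy":{"b":[94,5,95,27,13],"me":{"oo":6,"ro":52,"y":74},"q":{"hm":69,"w":15}}}
After op 9 (remove /zgy/me/oo): {"cb":{"f":{"i":61,"idv":42,"kbp":80,"kc":56},"mu":{"oon":43,"rky":92},"q":{"gd":78,"hv":38,"llr":41,"ug":8},"qu":{"fm":56,"wo":53}},"jk":[[15,28,32,24,26],[83,17,88,2]],"u":[{"ag":46,"da":29,"m":20,"o":62,"vrb":8},[48,66,45,4],[63,61,36,42],{"lvz":42,"lw":35,"uze":34}],"zgy":{"b":[94,5,95,27,13],"me":{"ro":52,"y":74},"q":{"hm":69,"w":15}}}
After op 10 (add /iml 70): {"cb":{"f":{"i":61,"idv":42,"kbp":80,"kc":56},"mu":{"oon":43,"rky":92},"q":{"gd":78,"hv":38,"llr":41,"ug":8},"qu":{"fm":56,"wo":53}},"iml":70,"jk":[[15,28,32,24,26],[83,17,88,2]],"u":[{"ag":46,"da":29,"m":20,"o":62,"vrb":8},[48,66,45,4],[63,61,36,42],{"lvz":42,"lw":35,"uze":34}],"zgy":{"b":[94,5,95,27,13],"me":{"ro":52,"y":74},"q":{"hm":69,"w":15}}}
After op 11 (replace /cb/mu/oon 15): {"cb":{"f":{"i":61,"idv":42,"kbp":80,"kc":56},"mu":{"oon":15,"rky":92},"q":{"gd":78,"hv":38,"llr":41,"ug":8},"qu":{"fm":56,"wo":53}},"iml":70,"jk":[[15,28,32,24,26],[83,17,88,2]],"u":[{"ag":46,"da":29,"m":20,"o":62,"vrb":8},[48,66,45,4],[63,61,36,42],{"lvz":42,"lw":35,"uze":34}],"zgy":{"b":[94,5,95,27,13],"me":{"ro":52,"y":74},"q":{"hm":69,"w":15}}}
After op 12 (replace /jk/0/4 79): {"cb":{"f":{"i":61,"idv":42,"kbp":80,"kc":56},"mu":{"oon":15,"rky":92},"q":{"gd":78,"hv":38,"llr":41,"ug":8},"qu":{"fm":56,"wo":53}},"iml":70,"jk":[[15,28,32,24,79],[83,17,88,2]],"u":[{"ag":46,"da":29,"m":20,"o":62,"vrb":8},[48,66,45,4],[63,61,36,42],{"lvz":42,"lw":35,"uze":34}],"zgy":{"b":[94,5,95,27,13],"me":{"ro":52,"y":74},"q":{"hm":69,"w":15}}}
After op 13 (add /u/1/1 99): {"cb":{"f":{"i":61,"idv":42,"kbp":80,"kc":56},"mu":{"oon":15,"rky":92},"q":{"gd":78,"hv":38,"llr":41,"ug":8},"qu":{"fm":56,"wo":53}},"iml":70,"jk":[[15,28,32,24,79],[83,17,88,2]],"u":[{"ag":46,"da":29,"m":20,"o":62,"vrb":8},[48,99,66,45,4],[63,61,36,42],{"lvz":42,"lw":35,"uze":34}],"zgy":{"b":[94,5,95,27,13],"me":{"ro":52,"y":74},"q":{"hm":69,"w":15}}}
After op 14 (add /jk/1/4 13): {"cb":{"f":{"i":61,"idv":42,"kbp":80,"kc":56},"mu":{"oon":15,"rky":92},"q":{"gd":78,"hv":38,"llr":41,"ug":8},"qu":{"fm":56,"wo":53}},"iml":70,"jk":[[15,28,32,24,79],[83,17,88,2,13]],"u":[{"ag":46,"da":29,"m":20,"o":62,"vrb":8},[48,99,66,45,4],[63,61,36,42],{"lvz":42,"lw":35,"uze":34}],"zgy":{"b":[94,5,95,27,13],"me":{"ro":52,"y":74},"q":{"hm":69,"w":15}}}
Value at /cb/q/ug: 8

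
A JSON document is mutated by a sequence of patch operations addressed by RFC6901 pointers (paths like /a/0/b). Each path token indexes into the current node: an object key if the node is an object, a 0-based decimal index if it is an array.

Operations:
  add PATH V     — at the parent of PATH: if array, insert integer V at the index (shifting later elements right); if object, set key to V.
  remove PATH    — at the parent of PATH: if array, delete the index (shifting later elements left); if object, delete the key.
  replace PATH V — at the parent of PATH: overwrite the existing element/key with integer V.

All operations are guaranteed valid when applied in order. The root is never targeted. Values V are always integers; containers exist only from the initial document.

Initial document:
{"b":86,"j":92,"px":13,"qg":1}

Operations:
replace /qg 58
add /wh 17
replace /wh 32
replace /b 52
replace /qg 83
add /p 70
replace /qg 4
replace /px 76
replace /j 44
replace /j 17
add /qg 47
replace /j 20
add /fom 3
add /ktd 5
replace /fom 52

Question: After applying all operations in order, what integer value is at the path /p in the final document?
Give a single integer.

After op 1 (replace /qg 58): {"b":86,"j":92,"px":13,"qg":58}
After op 2 (add /wh 17): {"b":86,"j":92,"px":13,"qg":58,"wh":17}
After op 3 (replace /wh 32): {"b":86,"j":92,"px":13,"qg":58,"wh":32}
After op 4 (replace /b 52): {"b":52,"j":92,"px":13,"qg":58,"wh":32}
After op 5 (replace /qg 83): {"b":52,"j":92,"px":13,"qg":83,"wh":32}
After op 6 (add /p 70): {"b":52,"j":92,"p":70,"px":13,"qg":83,"wh":32}
After op 7 (replace /qg 4): {"b":52,"j":92,"p":70,"px":13,"qg":4,"wh":32}
After op 8 (replace /px 76): {"b":52,"j":92,"p":70,"px":76,"qg":4,"wh":32}
After op 9 (replace /j 44): {"b":52,"j":44,"p":70,"px":76,"qg":4,"wh":32}
After op 10 (replace /j 17): {"b":52,"j":17,"p":70,"px":76,"qg":4,"wh":32}
After op 11 (add /qg 47): {"b":52,"j":17,"p":70,"px":76,"qg":47,"wh":32}
After op 12 (replace /j 20): {"b":52,"j":20,"p":70,"px":76,"qg":47,"wh":32}
After op 13 (add /fom 3): {"b":52,"fom":3,"j":20,"p":70,"px":76,"qg":47,"wh":32}
After op 14 (add /ktd 5): {"b":52,"fom":3,"j":20,"ktd":5,"p":70,"px":76,"qg":47,"wh":32}
After op 15 (replace /fom 52): {"b":52,"fom":52,"j":20,"ktd":5,"p":70,"px":76,"qg":47,"wh":32}
Value at /p: 70

Answer: 70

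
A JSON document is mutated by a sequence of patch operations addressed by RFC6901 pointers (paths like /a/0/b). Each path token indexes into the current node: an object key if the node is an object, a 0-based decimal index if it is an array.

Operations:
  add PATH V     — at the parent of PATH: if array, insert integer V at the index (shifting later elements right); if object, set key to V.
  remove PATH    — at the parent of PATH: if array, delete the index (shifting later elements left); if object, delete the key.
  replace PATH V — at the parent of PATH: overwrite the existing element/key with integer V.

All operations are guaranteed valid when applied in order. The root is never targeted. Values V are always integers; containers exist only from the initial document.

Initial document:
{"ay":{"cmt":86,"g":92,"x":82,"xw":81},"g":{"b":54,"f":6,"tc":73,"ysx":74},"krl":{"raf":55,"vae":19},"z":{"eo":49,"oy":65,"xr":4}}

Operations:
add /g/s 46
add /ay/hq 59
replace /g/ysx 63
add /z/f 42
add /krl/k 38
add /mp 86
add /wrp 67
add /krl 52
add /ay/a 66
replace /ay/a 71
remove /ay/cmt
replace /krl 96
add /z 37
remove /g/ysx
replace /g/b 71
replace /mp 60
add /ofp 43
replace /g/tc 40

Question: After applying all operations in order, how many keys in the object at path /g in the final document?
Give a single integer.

Answer: 4

Derivation:
After op 1 (add /g/s 46): {"ay":{"cmt":86,"g":92,"x":82,"xw":81},"g":{"b":54,"f":6,"s":46,"tc":73,"ysx":74},"krl":{"raf":55,"vae":19},"z":{"eo":49,"oy":65,"xr":4}}
After op 2 (add /ay/hq 59): {"ay":{"cmt":86,"g":92,"hq":59,"x":82,"xw":81},"g":{"b":54,"f":6,"s":46,"tc":73,"ysx":74},"krl":{"raf":55,"vae":19},"z":{"eo":49,"oy":65,"xr":4}}
After op 3 (replace /g/ysx 63): {"ay":{"cmt":86,"g":92,"hq":59,"x":82,"xw":81},"g":{"b":54,"f":6,"s":46,"tc":73,"ysx":63},"krl":{"raf":55,"vae":19},"z":{"eo":49,"oy":65,"xr":4}}
After op 4 (add /z/f 42): {"ay":{"cmt":86,"g":92,"hq":59,"x":82,"xw":81},"g":{"b":54,"f":6,"s":46,"tc":73,"ysx":63},"krl":{"raf":55,"vae":19},"z":{"eo":49,"f":42,"oy":65,"xr":4}}
After op 5 (add /krl/k 38): {"ay":{"cmt":86,"g":92,"hq":59,"x":82,"xw":81},"g":{"b":54,"f":6,"s":46,"tc":73,"ysx":63},"krl":{"k":38,"raf":55,"vae":19},"z":{"eo":49,"f":42,"oy":65,"xr":4}}
After op 6 (add /mp 86): {"ay":{"cmt":86,"g":92,"hq":59,"x":82,"xw":81},"g":{"b":54,"f":6,"s":46,"tc":73,"ysx":63},"krl":{"k":38,"raf":55,"vae":19},"mp":86,"z":{"eo":49,"f":42,"oy":65,"xr":4}}
After op 7 (add /wrp 67): {"ay":{"cmt":86,"g":92,"hq":59,"x":82,"xw":81},"g":{"b":54,"f":6,"s":46,"tc":73,"ysx":63},"krl":{"k":38,"raf":55,"vae":19},"mp":86,"wrp":67,"z":{"eo":49,"f":42,"oy":65,"xr":4}}
After op 8 (add /krl 52): {"ay":{"cmt":86,"g":92,"hq":59,"x":82,"xw":81},"g":{"b":54,"f":6,"s":46,"tc":73,"ysx":63},"krl":52,"mp":86,"wrp":67,"z":{"eo":49,"f":42,"oy":65,"xr":4}}
After op 9 (add /ay/a 66): {"ay":{"a":66,"cmt":86,"g":92,"hq":59,"x":82,"xw":81},"g":{"b":54,"f":6,"s":46,"tc":73,"ysx":63},"krl":52,"mp":86,"wrp":67,"z":{"eo":49,"f":42,"oy":65,"xr":4}}
After op 10 (replace /ay/a 71): {"ay":{"a":71,"cmt":86,"g":92,"hq":59,"x":82,"xw":81},"g":{"b":54,"f":6,"s":46,"tc":73,"ysx":63},"krl":52,"mp":86,"wrp":67,"z":{"eo":49,"f":42,"oy":65,"xr":4}}
After op 11 (remove /ay/cmt): {"ay":{"a":71,"g":92,"hq":59,"x":82,"xw":81},"g":{"b":54,"f":6,"s":46,"tc":73,"ysx":63},"krl":52,"mp":86,"wrp":67,"z":{"eo":49,"f":42,"oy":65,"xr":4}}
After op 12 (replace /krl 96): {"ay":{"a":71,"g":92,"hq":59,"x":82,"xw":81},"g":{"b":54,"f":6,"s":46,"tc":73,"ysx":63},"krl":96,"mp":86,"wrp":67,"z":{"eo":49,"f":42,"oy":65,"xr":4}}
After op 13 (add /z 37): {"ay":{"a":71,"g":92,"hq":59,"x":82,"xw":81},"g":{"b":54,"f":6,"s":46,"tc":73,"ysx":63},"krl":96,"mp":86,"wrp":67,"z":37}
After op 14 (remove /g/ysx): {"ay":{"a":71,"g":92,"hq":59,"x":82,"xw":81},"g":{"b":54,"f":6,"s":46,"tc":73},"krl":96,"mp":86,"wrp":67,"z":37}
After op 15 (replace /g/b 71): {"ay":{"a":71,"g":92,"hq":59,"x":82,"xw":81},"g":{"b":71,"f":6,"s":46,"tc":73},"krl":96,"mp":86,"wrp":67,"z":37}
After op 16 (replace /mp 60): {"ay":{"a":71,"g":92,"hq":59,"x":82,"xw":81},"g":{"b":71,"f":6,"s":46,"tc":73},"krl":96,"mp":60,"wrp":67,"z":37}
After op 17 (add /ofp 43): {"ay":{"a":71,"g":92,"hq":59,"x":82,"xw":81},"g":{"b":71,"f":6,"s":46,"tc":73},"krl":96,"mp":60,"ofp":43,"wrp":67,"z":37}
After op 18 (replace /g/tc 40): {"ay":{"a":71,"g":92,"hq":59,"x":82,"xw":81},"g":{"b":71,"f":6,"s":46,"tc":40},"krl":96,"mp":60,"ofp":43,"wrp":67,"z":37}
Size at path /g: 4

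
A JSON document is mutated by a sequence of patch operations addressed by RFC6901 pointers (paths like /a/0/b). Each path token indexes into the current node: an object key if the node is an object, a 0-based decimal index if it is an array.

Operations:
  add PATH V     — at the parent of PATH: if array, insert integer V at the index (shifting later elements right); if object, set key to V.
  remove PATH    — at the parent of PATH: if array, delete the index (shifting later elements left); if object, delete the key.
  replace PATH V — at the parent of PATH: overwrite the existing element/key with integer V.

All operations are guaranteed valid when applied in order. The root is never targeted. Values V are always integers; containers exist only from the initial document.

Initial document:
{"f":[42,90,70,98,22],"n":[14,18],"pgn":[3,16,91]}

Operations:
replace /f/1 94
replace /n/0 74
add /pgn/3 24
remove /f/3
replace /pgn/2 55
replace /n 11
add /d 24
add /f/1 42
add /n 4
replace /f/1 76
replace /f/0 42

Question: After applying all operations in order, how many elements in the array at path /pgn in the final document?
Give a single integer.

Answer: 4

Derivation:
After op 1 (replace /f/1 94): {"f":[42,94,70,98,22],"n":[14,18],"pgn":[3,16,91]}
After op 2 (replace /n/0 74): {"f":[42,94,70,98,22],"n":[74,18],"pgn":[3,16,91]}
After op 3 (add /pgn/3 24): {"f":[42,94,70,98,22],"n":[74,18],"pgn":[3,16,91,24]}
After op 4 (remove /f/3): {"f":[42,94,70,22],"n":[74,18],"pgn":[3,16,91,24]}
After op 5 (replace /pgn/2 55): {"f":[42,94,70,22],"n":[74,18],"pgn":[3,16,55,24]}
After op 6 (replace /n 11): {"f":[42,94,70,22],"n":11,"pgn":[3,16,55,24]}
After op 7 (add /d 24): {"d":24,"f":[42,94,70,22],"n":11,"pgn":[3,16,55,24]}
After op 8 (add /f/1 42): {"d":24,"f":[42,42,94,70,22],"n":11,"pgn":[3,16,55,24]}
After op 9 (add /n 4): {"d":24,"f":[42,42,94,70,22],"n":4,"pgn":[3,16,55,24]}
After op 10 (replace /f/1 76): {"d":24,"f":[42,76,94,70,22],"n":4,"pgn":[3,16,55,24]}
After op 11 (replace /f/0 42): {"d":24,"f":[42,76,94,70,22],"n":4,"pgn":[3,16,55,24]}
Size at path /pgn: 4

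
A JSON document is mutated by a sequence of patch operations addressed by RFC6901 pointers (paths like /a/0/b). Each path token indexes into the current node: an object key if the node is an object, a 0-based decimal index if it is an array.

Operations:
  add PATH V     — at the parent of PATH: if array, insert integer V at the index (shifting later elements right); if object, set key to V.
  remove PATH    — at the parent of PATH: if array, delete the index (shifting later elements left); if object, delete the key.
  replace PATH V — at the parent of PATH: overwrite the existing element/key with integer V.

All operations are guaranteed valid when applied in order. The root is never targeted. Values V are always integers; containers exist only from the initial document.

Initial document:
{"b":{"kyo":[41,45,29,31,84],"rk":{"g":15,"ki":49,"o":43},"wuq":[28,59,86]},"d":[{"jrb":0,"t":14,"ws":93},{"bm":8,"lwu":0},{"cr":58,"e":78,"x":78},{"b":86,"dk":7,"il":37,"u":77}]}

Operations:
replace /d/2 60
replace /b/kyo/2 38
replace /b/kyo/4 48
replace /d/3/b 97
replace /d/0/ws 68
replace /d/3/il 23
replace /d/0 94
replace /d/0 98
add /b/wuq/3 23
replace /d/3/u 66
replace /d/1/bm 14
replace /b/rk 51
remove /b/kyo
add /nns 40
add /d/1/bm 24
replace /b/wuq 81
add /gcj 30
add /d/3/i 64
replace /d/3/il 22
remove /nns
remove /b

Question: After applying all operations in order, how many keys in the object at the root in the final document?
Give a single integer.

Answer: 2

Derivation:
After op 1 (replace /d/2 60): {"b":{"kyo":[41,45,29,31,84],"rk":{"g":15,"ki":49,"o":43},"wuq":[28,59,86]},"d":[{"jrb":0,"t":14,"ws":93},{"bm":8,"lwu":0},60,{"b":86,"dk":7,"il":37,"u":77}]}
After op 2 (replace /b/kyo/2 38): {"b":{"kyo":[41,45,38,31,84],"rk":{"g":15,"ki":49,"o":43},"wuq":[28,59,86]},"d":[{"jrb":0,"t":14,"ws":93},{"bm":8,"lwu":0},60,{"b":86,"dk":7,"il":37,"u":77}]}
After op 3 (replace /b/kyo/4 48): {"b":{"kyo":[41,45,38,31,48],"rk":{"g":15,"ki":49,"o":43},"wuq":[28,59,86]},"d":[{"jrb":0,"t":14,"ws":93},{"bm":8,"lwu":0},60,{"b":86,"dk":7,"il":37,"u":77}]}
After op 4 (replace /d/3/b 97): {"b":{"kyo":[41,45,38,31,48],"rk":{"g":15,"ki":49,"o":43},"wuq":[28,59,86]},"d":[{"jrb":0,"t":14,"ws":93},{"bm":8,"lwu":0},60,{"b":97,"dk":7,"il":37,"u":77}]}
After op 5 (replace /d/0/ws 68): {"b":{"kyo":[41,45,38,31,48],"rk":{"g":15,"ki":49,"o":43},"wuq":[28,59,86]},"d":[{"jrb":0,"t":14,"ws":68},{"bm":8,"lwu":0},60,{"b":97,"dk":7,"il":37,"u":77}]}
After op 6 (replace /d/3/il 23): {"b":{"kyo":[41,45,38,31,48],"rk":{"g":15,"ki":49,"o":43},"wuq":[28,59,86]},"d":[{"jrb":0,"t":14,"ws":68},{"bm":8,"lwu":0},60,{"b":97,"dk":7,"il":23,"u":77}]}
After op 7 (replace /d/0 94): {"b":{"kyo":[41,45,38,31,48],"rk":{"g":15,"ki":49,"o":43},"wuq":[28,59,86]},"d":[94,{"bm":8,"lwu":0},60,{"b":97,"dk":7,"il":23,"u":77}]}
After op 8 (replace /d/0 98): {"b":{"kyo":[41,45,38,31,48],"rk":{"g":15,"ki":49,"o":43},"wuq":[28,59,86]},"d":[98,{"bm":8,"lwu":0},60,{"b":97,"dk":7,"il":23,"u":77}]}
After op 9 (add /b/wuq/3 23): {"b":{"kyo":[41,45,38,31,48],"rk":{"g":15,"ki":49,"o":43},"wuq":[28,59,86,23]},"d":[98,{"bm":8,"lwu":0},60,{"b":97,"dk":7,"il":23,"u":77}]}
After op 10 (replace /d/3/u 66): {"b":{"kyo":[41,45,38,31,48],"rk":{"g":15,"ki":49,"o":43},"wuq":[28,59,86,23]},"d":[98,{"bm":8,"lwu":0},60,{"b":97,"dk":7,"il":23,"u":66}]}
After op 11 (replace /d/1/bm 14): {"b":{"kyo":[41,45,38,31,48],"rk":{"g":15,"ki":49,"o":43},"wuq":[28,59,86,23]},"d":[98,{"bm":14,"lwu":0},60,{"b":97,"dk":7,"il":23,"u":66}]}
After op 12 (replace /b/rk 51): {"b":{"kyo":[41,45,38,31,48],"rk":51,"wuq":[28,59,86,23]},"d":[98,{"bm":14,"lwu":0},60,{"b":97,"dk":7,"il":23,"u":66}]}
After op 13 (remove /b/kyo): {"b":{"rk":51,"wuq":[28,59,86,23]},"d":[98,{"bm":14,"lwu":0},60,{"b":97,"dk":7,"il":23,"u":66}]}
After op 14 (add /nns 40): {"b":{"rk":51,"wuq":[28,59,86,23]},"d":[98,{"bm":14,"lwu":0},60,{"b":97,"dk":7,"il":23,"u":66}],"nns":40}
After op 15 (add /d/1/bm 24): {"b":{"rk":51,"wuq":[28,59,86,23]},"d":[98,{"bm":24,"lwu":0},60,{"b":97,"dk":7,"il":23,"u":66}],"nns":40}
After op 16 (replace /b/wuq 81): {"b":{"rk":51,"wuq":81},"d":[98,{"bm":24,"lwu":0},60,{"b":97,"dk":7,"il":23,"u":66}],"nns":40}
After op 17 (add /gcj 30): {"b":{"rk":51,"wuq":81},"d":[98,{"bm":24,"lwu":0},60,{"b":97,"dk":7,"il":23,"u":66}],"gcj":30,"nns":40}
After op 18 (add /d/3/i 64): {"b":{"rk":51,"wuq":81},"d":[98,{"bm":24,"lwu":0},60,{"b":97,"dk":7,"i":64,"il":23,"u":66}],"gcj":30,"nns":40}
After op 19 (replace /d/3/il 22): {"b":{"rk":51,"wuq":81},"d":[98,{"bm":24,"lwu":0},60,{"b":97,"dk":7,"i":64,"il":22,"u":66}],"gcj":30,"nns":40}
After op 20 (remove /nns): {"b":{"rk":51,"wuq":81},"d":[98,{"bm":24,"lwu":0},60,{"b":97,"dk":7,"i":64,"il":22,"u":66}],"gcj":30}
After op 21 (remove /b): {"d":[98,{"bm":24,"lwu":0},60,{"b":97,"dk":7,"i":64,"il":22,"u":66}],"gcj":30}
Size at the root: 2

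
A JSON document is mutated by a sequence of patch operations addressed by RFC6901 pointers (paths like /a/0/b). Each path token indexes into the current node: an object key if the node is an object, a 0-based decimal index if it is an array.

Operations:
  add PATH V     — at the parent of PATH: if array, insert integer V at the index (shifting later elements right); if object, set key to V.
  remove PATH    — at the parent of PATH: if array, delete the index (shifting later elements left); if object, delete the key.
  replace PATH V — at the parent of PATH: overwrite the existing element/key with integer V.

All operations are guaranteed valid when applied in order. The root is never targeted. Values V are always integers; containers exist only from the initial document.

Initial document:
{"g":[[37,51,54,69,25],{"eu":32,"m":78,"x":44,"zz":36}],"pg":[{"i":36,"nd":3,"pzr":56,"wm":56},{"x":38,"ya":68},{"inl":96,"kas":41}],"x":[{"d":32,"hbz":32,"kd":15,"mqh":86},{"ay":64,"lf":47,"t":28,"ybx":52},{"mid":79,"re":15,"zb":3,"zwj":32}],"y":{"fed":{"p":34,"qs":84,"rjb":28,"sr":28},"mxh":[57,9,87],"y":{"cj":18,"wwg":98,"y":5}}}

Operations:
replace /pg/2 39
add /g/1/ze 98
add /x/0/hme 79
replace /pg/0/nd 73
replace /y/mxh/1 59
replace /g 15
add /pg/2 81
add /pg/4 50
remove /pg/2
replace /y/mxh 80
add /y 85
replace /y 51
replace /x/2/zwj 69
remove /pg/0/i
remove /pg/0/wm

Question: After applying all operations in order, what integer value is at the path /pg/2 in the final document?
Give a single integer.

Answer: 39

Derivation:
After op 1 (replace /pg/2 39): {"g":[[37,51,54,69,25],{"eu":32,"m":78,"x":44,"zz":36}],"pg":[{"i":36,"nd":3,"pzr":56,"wm":56},{"x":38,"ya":68},39],"x":[{"d":32,"hbz":32,"kd":15,"mqh":86},{"ay":64,"lf":47,"t":28,"ybx":52},{"mid":79,"re":15,"zb":3,"zwj":32}],"y":{"fed":{"p":34,"qs":84,"rjb":28,"sr":28},"mxh":[57,9,87],"y":{"cj":18,"wwg":98,"y":5}}}
After op 2 (add /g/1/ze 98): {"g":[[37,51,54,69,25],{"eu":32,"m":78,"x":44,"ze":98,"zz":36}],"pg":[{"i":36,"nd":3,"pzr":56,"wm":56},{"x":38,"ya":68},39],"x":[{"d":32,"hbz":32,"kd":15,"mqh":86},{"ay":64,"lf":47,"t":28,"ybx":52},{"mid":79,"re":15,"zb":3,"zwj":32}],"y":{"fed":{"p":34,"qs":84,"rjb":28,"sr":28},"mxh":[57,9,87],"y":{"cj":18,"wwg":98,"y":5}}}
After op 3 (add /x/0/hme 79): {"g":[[37,51,54,69,25],{"eu":32,"m":78,"x":44,"ze":98,"zz":36}],"pg":[{"i":36,"nd":3,"pzr":56,"wm":56},{"x":38,"ya":68},39],"x":[{"d":32,"hbz":32,"hme":79,"kd":15,"mqh":86},{"ay":64,"lf":47,"t":28,"ybx":52},{"mid":79,"re":15,"zb":3,"zwj":32}],"y":{"fed":{"p":34,"qs":84,"rjb":28,"sr":28},"mxh":[57,9,87],"y":{"cj":18,"wwg":98,"y":5}}}
After op 4 (replace /pg/0/nd 73): {"g":[[37,51,54,69,25],{"eu":32,"m":78,"x":44,"ze":98,"zz":36}],"pg":[{"i":36,"nd":73,"pzr":56,"wm":56},{"x":38,"ya":68},39],"x":[{"d":32,"hbz":32,"hme":79,"kd":15,"mqh":86},{"ay":64,"lf":47,"t":28,"ybx":52},{"mid":79,"re":15,"zb":3,"zwj":32}],"y":{"fed":{"p":34,"qs":84,"rjb":28,"sr":28},"mxh":[57,9,87],"y":{"cj":18,"wwg":98,"y":5}}}
After op 5 (replace /y/mxh/1 59): {"g":[[37,51,54,69,25],{"eu":32,"m":78,"x":44,"ze":98,"zz":36}],"pg":[{"i":36,"nd":73,"pzr":56,"wm":56},{"x":38,"ya":68},39],"x":[{"d":32,"hbz":32,"hme":79,"kd":15,"mqh":86},{"ay":64,"lf":47,"t":28,"ybx":52},{"mid":79,"re":15,"zb":3,"zwj":32}],"y":{"fed":{"p":34,"qs":84,"rjb":28,"sr":28},"mxh":[57,59,87],"y":{"cj":18,"wwg":98,"y":5}}}
After op 6 (replace /g 15): {"g":15,"pg":[{"i":36,"nd":73,"pzr":56,"wm":56},{"x":38,"ya":68},39],"x":[{"d":32,"hbz":32,"hme":79,"kd":15,"mqh":86},{"ay":64,"lf":47,"t":28,"ybx":52},{"mid":79,"re":15,"zb":3,"zwj":32}],"y":{"fed":{"p":34,"qs":84,"rjb":28,"sr":28},"mxh":[57,59,87],"y":{"cj":18,"wwg":98,"y":5}}}
After op 7 (add /pg/2 81): {"g":15,"pg":[{"i":36,"nd":73,"pzr":56,"wm":56},{"x":38,"ya":68},81,39],"x":[{"d":32,"hbz":32,"hme":79,"kd":15,"mqh":86},{"ay":64,"lf":47,"t":28,"ybx":52},{"mid":79,"re":15,"zb":3,"zwj":32}],"y":{"fed":{"p":34,"qs":84,"rjb":28,"sr":28},"mxh":[57,59,87],"y":{"cj":18,"wwg":98,"y":5}}}
After op 8 (add /pg/4 50): {"g":15,"pg":[{"i":36,"nd":73,"pzr":56,"wm":56},{"x":38,"ya":68},81,39,50],"x":[{"d":32,"hbz":32,"hme":79,"kd":15,"mqh":86},{"ay":64,"lf":47,"t":28,"ybx":52},{"mid":79,"re":15,"zb":3,"zwj":32}],"y":{"fed":{"p":34,"qs":84,"rjb":28,"sr":28},"mxh":[57,59,87],"y":{"cj":18,"wwg":98,"y":5}}}
After op 9 (remove /pg/2): {"g":15,"pg":[{"i":36,"nd":73,"pzr":56,"wm":56},{"x":38,"ya":68},39,50],"x":[{"d":32,"hbz":32,"hme":79,"kd":15,"mqh":86},{"ay":64,"lf":47,"t":28,"ybx":52},{"mid":79,"re":15,"zb":3,"zwj":32}],"y":{"fed":{"p":34,"qs":84,"rjb":28,"sr":28},"mxh":[57,59,87],"y":{"cj":18,"wwg":98,"y":5}}}
After op 10 (replace /y/mxh 80): {"g":15,"pg":[{"i":36,"nd":73,"pzr":56,"wm":56},{"x":38,"ya":68},39,50],"x":[{"d":32,"hbz":32,"hme":79,"kd":15,"mqh":86},{"ay":64,"lf":47,"t":28,"ybx":52},{"mid":79,"re":15,"zb":3,"zwj":32}],"y":{"fed":{"p":34,"qs":84,"rjb":28,"sr":28},"mxh":80,"y":{"cj":18,"wwg":98,"y":5}}}
After op 11 (add /y 85): {"g":15,"pg":[{"i":36,"nd":73,"pzr":56,"wm":56},{"x":38,"ya":68},39,50],"x":[{"d":32,"hbz":32,"hme":79,"kd":15,"mqh":86},{"ay":64,"lf":47,"t":28,"ybx":52},{"mid":79,"re":15,"zb":3,"zwj":32}],"y":85}
After op 12 (replace /y 51): {"g":15,"pg":[{"i":36,"nd":73,"pzr":56,"wm":56},{"x":38,"ya":68},39,50],"x":[{"d":32,"hbz":32,"hme":79,"kd":15,"mqh":86},{"ay":64,"lf":47,"t":28,"ybx":52},{"mid":79,"re":15,"zb":3,"zwj":32}],"y":51}
After op 13 (replace /x/2/zwj 69): {"g":15,"pg":[{"i":36,"nd":73,"pzr":56,"wm":56},{"x":38,"ya":68},39,50],"x":[{"d":32,"hbz":32,"hme":79,"kd":15,"mqh":86},{"ay":64,"lf":47,"t":28,"ybx":52},{"mid":79,"re":15,"zb":3,"zwj":69}],"y":51}
After op 14 (remove /pg/0/i): {"g":15,"pg":[{"nd":73,"pzr":56,"wm":56},{"x":38,"ya":68},39,50],"x":[{"d":32,"hbz":32,"hme":79,"kd":15,"mqh":86},{"ay":64,"lf":47,"t":28,"ybx":52},{"mid":79,"re":15,"zb":3,"zwj":69}],"y":51}
After op 15 (remove /pg/0/wm): {"g":15,"pg":[{"nd":73,"pzr":56},{"x":38,"ya":68},39,50],"x":[{"d":32,"hbz":32,"hme":79,"kd":15,"mqh":86},{"ay":64,"lf":47,"t":28,"ybx":52},{"mid":79,"re":15,"zb":3,"zwj":69}],"y":51}
Value at /pg/2: 39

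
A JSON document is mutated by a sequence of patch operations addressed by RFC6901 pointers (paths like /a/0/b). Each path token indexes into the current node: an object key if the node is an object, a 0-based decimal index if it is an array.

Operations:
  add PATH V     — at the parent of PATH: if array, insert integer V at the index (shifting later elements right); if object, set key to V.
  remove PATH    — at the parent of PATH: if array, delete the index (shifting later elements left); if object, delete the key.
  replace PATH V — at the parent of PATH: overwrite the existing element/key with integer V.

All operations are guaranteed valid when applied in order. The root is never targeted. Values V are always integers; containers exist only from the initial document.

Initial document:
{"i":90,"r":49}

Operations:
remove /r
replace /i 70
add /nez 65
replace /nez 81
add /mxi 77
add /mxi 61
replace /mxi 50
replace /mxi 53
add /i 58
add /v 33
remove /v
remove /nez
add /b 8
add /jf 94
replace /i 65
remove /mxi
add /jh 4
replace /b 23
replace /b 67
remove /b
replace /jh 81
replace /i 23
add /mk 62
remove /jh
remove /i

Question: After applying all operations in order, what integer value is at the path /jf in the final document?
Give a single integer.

After op 1 (remove /r): {"i":90}
After op 2 (replace /i 70): {"i":70}
After op 3 (add /nez 65): {"i":70,"nez":65}
After op 4 (replace /nez 81): {"i":70,"nez":81}
After op 5 (add /mxi 77): {"i":70,"mxi":77,"nez":81}
After op 6 (add /mxi 61): {"i":70,"mxi":61,"nez":81}
After op 7 (replace /mxi 50): {"i":70,"mxi":50,"nez":81}
After op 8 (replace /mxi 53): {"i":70,"mxi":53,"nez":81}
After op 9 (add /i 58): {"i":58,"mxi":53,"nez":81}
After op 10 (add /v 33): {"i":58,"mxi":53,"nez":81,"v":33}
After op 11 (remove /v): {"i":58,"mxi":53,"nez":81}
After op 12 (remove /nez): {"i":58,"mxi":53}
After op 13 (add /b 8): {"b":8,"i":58,"mxi":53}
After op 14 (add /jf 94): {"b":8,"i":58,"jf":94,"mxi":53}
After op 15 (replace /i 65): {"b":8,"i":65,"jf":94,"mxi":53}
After op 16 (remove /mxi): {"b":8,"i":65,"jf":94}
After op 17 (add /jh 4): {"b":8,"i":65,"jf":94,"jh":4}
After op 18 (replace /b 23): {"b":23,"i":65,"jf":94,"jh":4}
After op 19 (replace /b 67): {"b":67,"i":65,"jf":94,"jh":4}
After op 20 (remove /b): {"i":65,"jf":94,"jh":4}
After op 21 (replace /jh 81): {"i":65,"jf":94,"jh":81}
After op 22 (replace /i 23): {"i":23,"jf":94,"jh":81}
After op 23 (add /mk 62): {"i":23,"jf":94,"jh":81,"mk":62}
After op 24 (remove /jh): {"i":23,"jf":94,"mk":62}
After op 25 (remove /i): {"jf":94,"mk":62}
Value at /jf: 94

Answer: 94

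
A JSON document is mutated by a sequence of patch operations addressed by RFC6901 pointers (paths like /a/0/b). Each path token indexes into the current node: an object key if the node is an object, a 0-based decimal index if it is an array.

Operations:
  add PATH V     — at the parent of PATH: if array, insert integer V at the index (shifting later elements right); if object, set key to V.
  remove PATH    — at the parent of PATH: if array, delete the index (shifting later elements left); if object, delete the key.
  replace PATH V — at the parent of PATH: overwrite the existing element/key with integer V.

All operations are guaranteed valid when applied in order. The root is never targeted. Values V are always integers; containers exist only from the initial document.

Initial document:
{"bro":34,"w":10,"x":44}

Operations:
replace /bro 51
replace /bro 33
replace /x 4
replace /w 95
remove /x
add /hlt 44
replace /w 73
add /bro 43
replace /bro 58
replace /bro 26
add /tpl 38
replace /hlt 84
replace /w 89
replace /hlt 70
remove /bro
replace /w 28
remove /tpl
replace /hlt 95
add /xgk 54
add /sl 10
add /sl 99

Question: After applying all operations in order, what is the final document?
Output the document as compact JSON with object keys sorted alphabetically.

Answer: {"hlt":95,"sl":99,"w":28,"xgk":54}

Derivation:
After op 1 (replace /bro 51): {"bro":51,"w":10,"x":44}
After op 2 (replace /bro 33): {"bro":33,"w":10,"x":44}
After op 3 (replace /x 4): {"bro":33,"w":10,"x":4}
After op 4 (replace /w 95): {"bro":33,"w":95,"x":4}
After op 5 (remove /x): {"bro":33,"w":95}
After op 6 (add /hlt 44): {"bro":33,"hlt":44,"w":95}
After op 7 (replace /w 73): {"bro":33,"hlt":44,"w":73}
After op 8 (add /bro 43): {"bro":43,"hlt":44,"w":73}
After op 9 (replace /bro 58): {"bro":58,"hlt":44,"w":73}
After op 10 (replace /bro 26): {"bro":26,"hlt":44,"w":73}
After op 11 (add /tpl 38): {"bro":26,"hlt":44,"tpl":38,"w":73}
After op 12 (replace /hlt 84): {"bro":26,"hlt":84,"tpl":38,"w":73}
After op 13 (replace /w 89): {"bro":26,"hlt":84,"tpl":38,"w":89}
After op 14 (replace /hlt 70): {"bro":26,"hlt":70,"tpl":38,"w":89}
After op 15 (remove /bro): {"hlt":70,"tpl":38,"w":89}
After op 16 (replace /w 28): {"hlt":70,"tpl":38,"w":28}
After op 17 (remove /tpl): {"hlt":70,"w":28}
After op 18 (replace /hlt 95): {"hlt":95,"w":28}
After op 19 (add /xgk 54): {"hlt":95,"w":28,"xgk":54}
After op 20 (add /sl 10): {"hlt":95,"sl":10,"w":28,"xgk":54}
After op 21 (add /sl 99): {"hlt":95,"sl":99,"w":28,"xgk":54}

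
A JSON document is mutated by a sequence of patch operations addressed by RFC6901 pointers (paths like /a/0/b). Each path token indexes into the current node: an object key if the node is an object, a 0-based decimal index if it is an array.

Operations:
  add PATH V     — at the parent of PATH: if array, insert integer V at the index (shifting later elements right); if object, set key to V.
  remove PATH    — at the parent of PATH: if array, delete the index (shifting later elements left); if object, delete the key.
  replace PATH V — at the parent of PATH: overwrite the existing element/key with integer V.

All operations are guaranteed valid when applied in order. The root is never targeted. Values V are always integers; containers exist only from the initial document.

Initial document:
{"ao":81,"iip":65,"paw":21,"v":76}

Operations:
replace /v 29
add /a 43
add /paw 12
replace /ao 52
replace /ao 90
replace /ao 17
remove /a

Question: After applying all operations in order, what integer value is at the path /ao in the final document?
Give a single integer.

After op 1 (replace /v 29): {"ao":81,"iip":65,"paw":21,"v":29}
After op 2 (add /a 43): {"a":43,"ao":81,"iip":65,"paw":21,"v":29}
After op 3 (add /paw 12): {"a":43,"ao":81,"iip":65,"paw":12,"v":29}
After op 4 (replace /ao 52): {"a":43,"ao":52,"iip":65,"paw":12,"v":29}
After op 5 (replace /ao 90): {"a":43,"ao":90,"iip":65,"paw":12,"v":29}
After op 6 (replace /ao 17): {"a":43,"ao":17,"iip":65,"paw":12,"v":29}
After op 7 (remove /a): {"ao":17,"iip":65,"paw":12,"v":29}
Value at /ao: 17

Answer: 17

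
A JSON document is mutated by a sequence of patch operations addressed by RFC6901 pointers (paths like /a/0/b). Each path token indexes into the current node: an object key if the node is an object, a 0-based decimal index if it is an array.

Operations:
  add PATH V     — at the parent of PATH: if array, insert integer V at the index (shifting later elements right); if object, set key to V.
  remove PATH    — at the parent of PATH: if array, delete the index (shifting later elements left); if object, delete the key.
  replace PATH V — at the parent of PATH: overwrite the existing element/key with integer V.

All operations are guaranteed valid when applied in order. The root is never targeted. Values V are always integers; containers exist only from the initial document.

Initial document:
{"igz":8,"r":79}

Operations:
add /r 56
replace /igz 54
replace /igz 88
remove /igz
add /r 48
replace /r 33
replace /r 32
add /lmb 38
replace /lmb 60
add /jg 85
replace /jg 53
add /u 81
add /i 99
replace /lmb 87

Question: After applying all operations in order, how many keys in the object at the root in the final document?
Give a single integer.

After op 1 (add /r 56): {"igz":8,"r":56}
After op 2 (replace /igz 54): {"igz":54,"r":56}
After op 3 (replace /igz 88): {"igz":88,"r":56}
After op 4 (remove /igz): {"r":56}
After op 5 (add /r 48): {"r":48}
After op 6 (replace /r 33): {"r":33}
After op 7 (replace /r 32): {"r":32}
After op 8 (add /lmb 38): {"lmb":38,"r":32}
After op 9 (replace /lmb 60): {"lmb":60,"r":32}
After op 10 (add /jg 85): {"jg":85,"lmb":60,"r":32}
After op 11 (replace /jg 53): {"jg":53,"lmb":60,"r":32}
After op 12 (add /u 81): {"jg":53,"lmb":60,"r":32,"u":81}
After op 13 (add /i 99): {"i":99,"jg":53,"lmb":60,"r":32,"u":81}
After op 14 (replace /lmb 87): {"i":99,"jg":53,"lmb":87,"r":32,"u":81}
Size at the root: 5

Answer: 5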